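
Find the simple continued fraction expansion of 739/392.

[1; 1, 7, 1, 2, 2, 6]

Run the Euclidean algorithm on 739 and 392; the successive quotients are the partial quotients a_0, a_1, ... (each step inverts the fractional part left over by the previous one):
  739 = 1*392 + 347, so a_0 = 1.
  392 = 1*347 + 45, so a_1 = 1.
  347 = 7*45 + 32, so a_2 = 7.
  45 = 1*32 + 13, so a_3 = 1.
  32 = 2*13 + 6, so a_4 = 2.
  13 = 2*6 + 1, so a_5 = 2.
  6 = 6*1 + 0, so a_6 = 6.
The remainder reaches 0 after 7 divisions, so the expansion has 7 partial quotients, read off in order.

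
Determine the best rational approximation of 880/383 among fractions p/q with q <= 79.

Expand x = 880/383 as a continued fraction with the Euclidean algorithm:
  880 = 2*383 + 114, so a_0 = 2.
  383 = 3*114 + 41, so a_1 = 3.
  114 = 2*41 + 32, so a_2 = 2.
  41 = 1*32 + 9, so a_3 = 1.
  32 = 3*9 + 5, so a_4 = 3.
  9 = 1*5 + 4, so a_5 = 1.
  5 = 1*4 + 1, so a_6 = 1.
  4 = 4*1 + 0, so a_7 = 4.
so x = [2; 3, 2, 1, 3, 1, 1, 4].
Convergents (p_i = a_i*p_{i-1} + p_{i-2}, q_i = a_i*q_{i-1} + q_{i-2} with p_{-2}=0, p_{-1}=1, q_{-2}=1, q_{-1}=0), until the denominator exceeds 79:
  i=0: a_0=2, p_0 = 2*1 + 0 = 2, q_0 = 2*0 + 1 = 1.
  i=1: a_1=3, p_1 = 3*2 + 1 = 7, q_1 = 3*1 + 0 = 3.
  i=2: a_2=2, p_2 = 2*7 + 2 = 16, q_2 = 2*3 + 1 = 7.
  i=3: a_3=1, p_3 = 1*16 + 7 = 23, q_3 = 1*7 + 3 = 10.
  i=4: a_4=3, p_4 = 3*23 + 16 = 85, q_4 = 3*10 + 7 = 37.
  i=5: a_5=1, p_5 = 1*85 + 23 = 108, q_5 = 1*37 + 10 = 47.
  i=6: a_6=1, p_6 = 1*108 + 85 = 193, q_6 = 1*47 + 37 = 84.
q_6 = 84 > 79, so the last convergent with denominator <= 79 is p_5/q_5 = 108/47.
The closest fraction with denominator <= 79 is either p_5/q_5 or the intermediate fraction (k*p_5 + p_4)/(k*q_5 + q_4) with the largest k >= 1 whose denominator stays <= 79; these approach x as k grows, and every other convergent or intermediate fraction in range is farther away.
Largest k: floor((79 - q_4)/q_5) = floor((79 - 37)/47) = 0.
Since k = 0, no intermediate fraction beyond p_5/q_5 has denominator <= 79, so the convergent 108/47 is the closest (its error is |880*47 - 108*383|/(383*47) = 4/18001).

108/47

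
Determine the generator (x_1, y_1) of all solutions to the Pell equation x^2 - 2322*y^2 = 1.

First expand sqrt(2322) as a continued fraction. With x_i = (sqrt(2322) + m_i)/d_i and (m_0, d_0) = (0, 1): a_0 = floor(sqrt(2322)) = 48, since 48^2 = 2304 <= 2322 < 2401 = 49^2.
Iterate m_{i+1} = d_i*a_i - m_i, d_{i+1} = (2322 - m_{i+1}^2)/d_i, a_{i+1} = floor((a_0 + m_{i+1})/d_{i+1}):
  m_1 = 1*48 - 0 = 48, d_1 = (2322 - 48^2)/1 = 18/1 = 18, a_1 = floor((48 + 48)/18) = 5.
  m_2 = 18*5 - 48 = 42, d_2 = (2322 - 42^2)/18 = 558/18 = 31, a_2 = floor((48 + 42)/31) = 2.
  m_3 = 31*2 - 42 = 20, d_3 = (2322 - 20^2)/31 = 1922/31 = 62, a_3 = floor((48 + 20)/62) = 1.
  m_4 = 62*1 - 20 = 42, d_4 = (2322 - 42^2)/62 = 558/62 = 9, a_4 = floor((48 + 42)/9) = 10.
  m_5 = 9*10 - 42 = 48, d_5 = (2322 - 48^2)/9 = 18/9 = 2, a_5 = floor((48 + 48)/2) = 48.
  m_6 = 2*48 - 48 = 48, d_6 = (2322 - 48^2)/2 = 18/2 = 9, a_6 = floor((48 + 48)/9) = 10.
  m_7 = 9*10 - 48 = 42, d_7 = (2322 - 42^2)/9 = 558/9 = 62, a_7 = floor((48 + 42)/62) = 1.
  m_8 = 62*1 - 42 = 20, d_8 = (2322 - 20^2)/62 = 1922/62 = 31, a_8 = floor((48 + 20)/31) = 2.
  m_9 = 31*2 - 20 = 42, d_9 = (2322 - 42^2)/31 = 558/31 = 18, a_9 = floor((48 + 42)/18) = 5.
  m_10 = 18*5 - 42 = 48, d_10 = (2322 - 48^2)/18 = 18/18 = 1, a_10 = floor((48 + 48)/1) = 96.
  m_11 = 1*96 - 48 = 48, d_11 = (2322 - 48^2)/1 = 18/1 = 18: (m_11, d_11) = (m_1, d_1) = (48, 18), so from here the quotients repeat a_1, ..., a_10; the period length is 10.
So sqrt(2322) = [48; (5, 2, 1, 10, 48, 10, 1, 2, 5, 96)] with period length k = 10.
k is even, so the fundamental solution of x^2 - 2322y^2 = 1 is (p_{k-1}, q_{k-1}) = (p_9, q_9); compute convergents through index 9.
Convergents (p_i = a_i*p_{i-1} + p_{i-2}, q_i = a_i*q_{i-1} + q_{i-2} with p_{-2}=0, p_{-1}=1, q_{-2}=1, q_{-1}=0):
  i=0: a_0=48, p_0 = 48*1 + 0 = 48, q_0 = 48*0 + 1 = 1.
  i=1: a_1=5, p_1 = 5*48 + 1 = 241, q_1 = 5*1 + 0 = 5.
  i=2: a_2=2, p_2 = 2*241 + 48 = 530, q_2 = 2*5 + 1 = 11.
  i=3: a_3=1, p_3 = 1*530 + 241 = 771, q_3 = 1*11 + 5 = 16.
  i=4: a_4=10, p_4 = 10*771 + 530 = 8240, q_4 = 10*16 + 11 = 171.
  i=5: a_5=48, p_5 = 48*8240 + 771 = 396291, q_5 = 48*171 + 16 = 8224.
  i=6: a_6=10, p_6 = 10*396291 + 8240 = 3971150, q_6 = 10*8224 + 171 = 82411.
  i=7: a_7=1, p_7 = 1*3971150 + 396291 = 4367441, q_7 = 1*82411 + 8224 = 90635.
  i=8: a_8=2, p_8 = 2*4367441 + 3971150 = 12706032, q_8 = 2*90635 + 82411 = 263681.
  i=9: a_9=5, p_9 = 5*12706032 + 4367441 = 67897601, q_9 = 5*263681 + 90635 = 1409040.
Check: 67897601^2 - 2322*1409040^2 = 4610084221555201 - 4610084221555200 = 1, so (x, y) = (67897601, 1409040) solves the equation, and by the theorem it is the least positive solution.

(x, y) = (67897601, 1409040)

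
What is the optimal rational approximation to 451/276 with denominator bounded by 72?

Expand x = 451/276 as a continued fraction with the Euclidean algorithm:
  451 = 1*276 + 175, so a_0 = 1.
  276 = 1*175 + 101, so a_1 = 1.
  175 = 1*101 + 74, so a_2 = 1.
  101 = 1*74 + 27, so a_3 = 1.
  74 = 2*27 + 20, so a_4 = 2.
  27 = 1*20 + 7, so a_5 = 1.
  20 = 2*7 + 6, so a_6 = 2.
  7 = 1*6 + 1, so a_7 = 1.
  6 = 6*1 + 0, so a_8 = 6.
so x = [1; 1, 1, 1, 2, 1, 2, 1, 6].
Convergents (p_i = a_i*p_{i-1} + p_{i-2}, q_i = a_i*q_{i-1} + q_{i-2} with p_{-2}=0, p_{-1}=1, q_{-2}=1, q_{-1}=0), until the denominator exceeds 72:
  i=0: a_0=1, p_0 = 1*1 + 0 = 1, q_0 = 1*0 + 1 = 1.
  i=1: a_1=1, p_1 = 1*1 + 1 = 2, q_1 = 1*1 + 0 = 1.
  i=2: a_2=1, p_2 = 1*2 + 1 = 3, q_2 = 1*1 + 1 = 2.
  i=3: a_3=1, p_3 = 1*3 + 2 = 5, q_3 = 1*2 + 1 = 3.
  i=4: a_4=2, p_4 = 2*5 + 3 = 13, q_4 = 2*3 + 2 = 8.
  i=5: a_5=1, p_5 = 1*13 + 5 = 18, q_5 = 1*8 + 3 = 11.
  i=6: a_6=2, p_6 = 2*18 + 13 = 49, q_6 = 2*11 + 8 = 30.
  i=7: a_7=1, p_7 = 1*49 + 18 = 67, q_7 = 1*30 + 11 = 41.
  i=8: a_8=6, p_8 = 6*67 + 49 = 451, q_8 = 6*41 + 30 = 276.
q_8 = 276 > 72, so the last convergent with denominator <= 72 is p_7/q_7 = 67/41.
The closest fraction with denominator <= 72 is either p_7/q_7 or the intermediate fraction (k*p_7 + p_6)/(k*q_7 + q_6) with the largest k >= 1 whose denominator stays <= 72; these approach x as k grows, and every other convergent or intermediate fraction in range is farther away.
Largest k: floor((72 - q_6)/q_7) = floor((72 - 30)/41) = 1.
That gives (1*67 + 49)/(1*41 + 30) = 116/71.
Compare the errors: |x - 67/41| = |451*41 - 67*276|/(276*41) = 1/11316, and |x - 116/71| = |451*71 - 116*276|/(276*71) = 5/19596.
Cross-multiplying, 1*19596 = 19596 < 56580 = 5*11316, so 1/11316 is smaller: the convergent 67/41 is closer to x than 116/71.

67/41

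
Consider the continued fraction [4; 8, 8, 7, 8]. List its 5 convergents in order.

Using the convergent recurrence p_i = a_i*p_{i-1} + p_{i-2}, q_i = a_i*q_{i-1} + q_{i-2} with p_{-2}=0, p_{-1}=1, q_{-2}=1, q_{-1}=0:
  i=0: a_0=4, p_0 = 4*1 + 0 = 4, q_0 = 4*0 + 1 = 1.
  i=1: a_1=8, p_1 = 8*4 + 1 = 33, q_1 = 8*1 + 0 = 8.
  i=2: a_2=8, p_2 = 8*33 + 4 = 268, q_2 = 8*8 + 1 = 65.
  i=3: a_3=7, p_3 = 7*268 + 33 = 1909, q_3 = 7*65 + 8 = 463.
  i=4: a_4=8, p_4 = 8*1909 + 268 = 15540, q_4 = 8*463 + 65 = 3769.

4/1, 33/8, 268/65, 1909/463, 15540/3769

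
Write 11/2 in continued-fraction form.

[5; 2]

Run the Euclidean algorithm on 11 and 2; the successive quotients are the partial quotients a_0, a_1, ... (each step inverts the fractional part left over by the previous one):
  11 = 5*2 + 1, so a_0 = 5.
  2 = 2*1 + 0, so a_1 = 2.
The remainder reaches 0 after 2 divisions, so the expansion has 2 partial quotients, read off in order.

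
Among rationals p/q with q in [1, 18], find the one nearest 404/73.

Expand x = 404/73 as a continued fraction with the Euclidean algorithm:
  404 = 5*73 + 39, so a_0 = 5.
  73 = 1*39 + 34, so a_1 = 1.
  39 = 1*34 + 5, so a_2 = 1.
  34 = 6*5 + 4, so a_3 = 6.
  5 = 1*4 + 1, so a_4 = 1.
  4 = 4*1 + 0, so a_5 = 4.
so x = [5; 1, 1, 6, 1, 4].
Convergents (p_i = a_i*p_{i-1} + p_{i-2}, q_i = a_i*q_{i-1} + q_{i-2} with p_{-2}=0, p_{-1}=1, q_{-2}=1, q_{-1}=0), until the denominator exceeds 18:
  i=0: a_0=5, p_0 = 5*1 + 0 = 5, q_0 = 5*0 + 1 = 1.
  i=1: a_1=1, p_1 = 1*5 + 1 = 6, q_1 = 1*1 + 0 = 1.
  i=2: a_2=1, p_2 = 1*6 + 5 = 11, q_2 = 1*1 + 1 = 2.
  i=3: a_3=6, p_3 = 6*11 + 6 = 72, q_3 = 6*2 + 1 = 13.
  i=4: a_4=1, p_4 = 1*72 + 11 = 83, q_4 = 1*13 + 2 = 15.
  i=5: a_5=4, p_5 = 4*83 + 72 = 404, q_5 = 4*15 + 13 = 73.
q_5 = 73 > 18, so the last convergent with denominator <= 18 is p_4/q_4 = 83/15.
The closest fraction with denominator <= 18 is either p_4/q_4 or the intermediate fraction (k*p_4 + p_3)/(k*q_4 + q_3) with the largest k >= 1 whose denominator stays <= 18; these approach x as k grows, and every other convergent or intermediate fraction in range is farther away.
Largest k: floor((18 - q_3)/q_4) = floor((18 - 13)/15) = 0.
Since k = 0, no intermediate fraction beyond p_4/q_4 has denominator <= 18, so the convergent 83/15 is the closest (its error is |404*15 - 83*73|/(73*15) = 1/1095).

83/15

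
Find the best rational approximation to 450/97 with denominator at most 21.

51/11

Expand x = 450/97 as a continued fraction with the Euclidean algorithm:
  450 = 4*97 + 62, so a_0 = 4.
  97 = 1*62 + 35, so a_1 = 1.
  62 = 1*35 + 27, so a_2 = 1.
  35 = 1*27 + 8, so a_3 = 1.
  27 = 3*8 + 3, so a_4 = 3.
  8 = 2*3 + 2, so a_5 = 2.
  3 = 1*2 + 1, so a_6 = 1.
  2 = 2*1 + 0, so a_7 = 2.
so x = [4; 1, 1, 1, 3, 2, 1, 2].
Convergents (p_i = a_i*p_{i-1} + p_{i-2}, q_i = a_i*q_{i-1} + q_{i-2} with p_{-2}=0, p_{-1}=1, q_{-2}=1, q_{-1}=0), until the denominator exceeds 21:
  i=0: a_0=4, p_0 = 4*1 + 0 = 4, q_0 = 4*0 + 1 = 1.
  i=1: a_1=1, p_1 = 1*4 + 1 = 5, q_1 = 1*1 + 0 = 1.
  i=2: a_2=1, p_2 = 1*5 + 4 = 9, q_2 = 1*1 + 1 = 2.
  i=3: a_3=1, p_3 = 1*9 + 5 = 14, q_3 = 1*2 + 1 = 3.
  i=4: a_4=3, p_4 = 3*14 + 9 = 51, q_4 = 3*3 + 2 = 11.
  i=5: a_5=2, p_5 = 2*51 + 14 = 116, q_5 = 2*11 + 3 = 25.
q_5 = 25 > 21, so the last convergent with denominator <= 21 is p_4/q_4 = 51/11.
The closest fraction with denominator <= 21 is either p_4/q_4 or the intermediate fraction (k*p_4 + p_3)/(k*q_4 + q_3) with the largest k >= 1 whose denominator stays <= 21; these approach x as k grows, and every other convergent or intermediate fraction in range is farther away.
Largest k: floor((21 - q_3)/q_4) = floor((21 - 3)/11) = 1.
That gives (1*51 + 14)/(1*11 + 3) = 65/14.
Compare the errors: |x - 51/11| = |450*11 - 51*97|/(97*11) = 3/1067, and |x - 65/14| = |450*14 - 65*97|/(97*14) = 5/1358.
Cross-multiplying, 3*1358 = 4074 < 5335 = 5*1067, so 3/1067 is smaller: the convergent 51/11 is closer to x than 65/14.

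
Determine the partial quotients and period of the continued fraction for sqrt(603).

Write x_i = (sqrt(603) + m_i)/d_i with (m_0, d_0) = (0, 1). a_0 = floor(sqrt(603)) = 24, since 24^2 = 576 <= 603 < 625 = 25^2.
Iterate m_{i+1} = d_i*a_i - m_i, d_{i+1} = (603 - m_{i+1}^2)/d_i, a_{i+1} = floor((a_0 + m_{i+1})/d_{i+1}):
  m_1 = 1*24 - 0 = 24, d_1 = (603 - 24^2)/1 = 27/1 = 27, a_1 = floor((24 + 24)/27) = 1.
  m_2 = 27*1 - 24 = 3, d_2 = (603 - 3^2)/27 = 594/27 = 22, a_2 = floor((24 + 3)/22) = 1.
  m_3 = 22*1 - 3 = 19, d_3 = (603 - 19^2)/22 = 242/22 = 11, a_3 = floor((24 + 19)/11) = 3.
  m_4 = 11*3 - 19 = 14, d_4 = (603 - 14^2)/11 = 407/11 = 37, a_4 = floor((24 + 14)/37) = 1.
  m_5 = 37*1 - 14 = 23, d_5 = (603 - 23^2)/37 = 74/37 = 2, a_5 = floor((24 + 23)/2) = 23.
  m_6 = 2*23 - 23 = 23, d_6 = (603 - 23^2)/2 = 74/2 = 37, a_6 = floor((24 + 23)/37) = 1.
  m_7 = 37*1 - 23 = 14, d_7 = (603 - 14^2)/37 = 407/37 = 11, a_7 = floor((24 + 14)/11) = 3.
  m_8 = 11*3 - 14 = 19, d_8 = (603 - 19^2)/11 = 242/11 = 22, a_8 = floor((24 + 19)/22) = 1.
  m_9 = 22*1 - 19 = 3, d_9 = (603 - 3^2)/22 = 594/22 = 27, a_9 = floor((24 + 3)/27) = 1.
  m_10 = 27*1 - 3 = 24, d_10 = (603 - 24^2)/27 = 27/27 = 1, a_10 = floor((24 + 24)/1) = 48.
  m_11 = 1*48 - 24 = 24, d_11 = (603 - 24^2)/1 = 27/1 = 27: (m_11, d_11) = (m_1, d_1) = (24, 27), so from here the quotients repeat a_1, ..., a_10; the period length is 10.
Hence the expansion of sqrt(603) is a_0 = 24 followed by the repeating block 1, 1, 3, 1, 23, 1, 3, 1, 1, 48 (period 10).

[24; (1, 1, 3, 1, 23, 1, 3, 1, 1, 48)]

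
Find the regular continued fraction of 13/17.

[0; 1, 3, 4]

Run the Euclidean algorithm on 13 and 17; the successive quotients are the partial quotients a_0, a_1, ... (each step inverts the fractional part left over by the previous one):
  13 = 0*17 + 13, so a_0 = 0.
  17 = 1*13 + 4, so a_1 = 1.
  13 = 3*4 + 1, so a_2 = 3.
  4 = 4*1 + 0, so a_3 = 4.
The remainder reaches 0 after 4 divisions, so the expansion has 4 partial quotients, read off in order.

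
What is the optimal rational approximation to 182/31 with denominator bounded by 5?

29/5

Expand x = 182/31 as a continued fraction with the Euclidean algorithm:
  182 = 5*31 + 27, so a_0 = 5.
  31 = 1*27 + 4, so a_1 = 1.
  27 = 6*4 + 3, so a_2 = 6.
  4 = 1*3 + 1, so a_3 = 1.
  3 = 3*1 + 0, so a_4 = 3.
so x = [5; 1, 6, 1, 3].
Convergents (p_i = a_i*p_{i-1} + p_{i-2}, q_i = a_i*q_{i-1} + q_{i-2} with p_{-2}=0, p_{-1}=1, q_{-2}=1, q_{-1}=0), until the denominator exceeds 5:
  i=0: a_0=5, p_0 = 5*1 + 0 = 5, q_0 = 5*0 + 1 = 1.
  i=1: a_1=1, p_1 = 1*5 + 1 = 6, q_1 = 1*1 + 0 = 1.
  i=2: a_2=6, p_2 = 6*6 + 5 = 41, q_2 = 6*1 + 1 = 7.
q_2 = 7 > 5, so the last convergent with denominator <= 5 is p_1/q_1 = 6/1.
The closest fraction with denominator <= 5 is either p_1/q_1 or the intermediate fraction (k*p_1 + p_0)/(k*q_1 + q_0) with the largest k >= 1 whose denominator stays <= 5; these approach x as k grows, and every other convergent or intermediate fraction in range is farther away.
Largest k: floor((5 - q_0)/q_1) = floor((5 - 1)/1) = 4.
That gives (4*6 + 5)/(4*1 + 1) = 29/5.
Compare the errors: |x - 6/1| = |182*1 - 6*31|/(31*1) = 4/31, and |x - 29/5| = |182*5 - 29*31|/(31*5) = 11/155.
Cross-multiplying, 11*31 = 341 < 620 = 4*155, so 11/155 is smaller: the intermediate fraction 29/5 is closer to x than 6/1.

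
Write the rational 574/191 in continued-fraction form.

Run the Euclidean algorithm on 574 and 191; the successive quotients are the partial quotients a_0, a_1, ... (each step inverts the fractional part left over by the previous one):
  574 = 3*191 + 1, so a_0 = 3.
  191 = 191*1 + 0, so a_1 = 191.
The remainder reaches 0 after 2 divisions, so the expansion has 2 partial quotients, read off in order.

[3; 191]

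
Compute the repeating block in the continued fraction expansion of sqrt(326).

[18; (18, 36)]

Write x_i = (sqrt(326) + m_i)/d_i with (m_0, d_0) = (0, 1). a_0 = floor(sqrt(326)) = 18, since 18^2 = 324 <= 326 < 361 = 19^2.
Iterate m_{i+1} = d_i*a_i - m_i, d_{i+1} = (326 - m_{i+1}^2)/d_i, a_{i+1} = floor((a_0 + m_{i+1})/d_{i+1}):
  m_1 = 1*18 - 0 = 18, d_1 = (326 - 18^2)/1 = 2/1 = 2, a_1 = floor((18 + 18)/2) = 18.
  m_2 = 2*18 - 18 = 18, d_2 = (326 - 18^2)/2 = 2/2 = 1, a_2 = floor((18 + 18)/1) = 36.
  m_3 = 1*36 - 18 = 18, d_3 = (326 - 18^2)/1 = 2/1 = 2: (m_3, d_3) = (m_1, d_1) = (18, 2), so from here the quotients repeat a_1, a_2; the period length is 2.
Hence the expansion of sqrt(326) is a_0 = 18 followed by the repeating block 18, 36 (period 2).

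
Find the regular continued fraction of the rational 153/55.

[2; 1, 3, 1, 1, 2, 2]

Run the Euclidean algorithm on 153 and 55; the successive quotients are the partial quotients a_0, a_1, ... (each step inverts the fractional part left over by the previous one):
  153 = 2*55 + 43, so a_0 = 2.
  55 = 1*43 + 12, so a_1 = 1.
  43 = 3*12 + 7, so a_2 = 3.
  12 = 1*7 + 5, so a_3 = 1.
  7 = 1*5 + 2, so a_4 = 1.
  5 = 2*2 + 1, so a_5 = 2.
  2 = 2*1 + 0, so a_6 = 2.
The remainder reaches 0 after 7 divisions, so the expansion has 7 partial quotients, read off in order.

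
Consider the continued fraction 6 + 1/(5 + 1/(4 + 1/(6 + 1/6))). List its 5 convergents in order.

Using the convergent recurrence p_i = a_i*p_{i-1} + p_{i-2}, q_i = a_i*q_{i-1} + q_{i-2} with p_{-2}=0, p_{-1}=1, q_{-2}=1, q_{-1}=0:
  i=0: a_0=6, p_0 = 6*1 + 0 = 6, q_0 = 6*0 + 1 = 1.
  i=1: a_1=5, p_1 = 5*6 + 1 = 31, q_1 = 5*1 + 0 = 5.
  i=2: a_2=4, p_2 = 4*31 + 6 = 130, q_2 = 4*5 + 1 = 21.
  i=3: a_3=6, p_3 = 6*130 + 31 = 811, q_3 = 6*21 + 5 = 131.
  i=4: a_4=6, p_4 = 6*811 + 130 = 4996, q_4 = 6*131 + 21 = 807.

6/1, 31/5, 130/21, 811/131, 4996/807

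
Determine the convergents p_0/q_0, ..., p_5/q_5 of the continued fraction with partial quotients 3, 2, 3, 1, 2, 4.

3/1, 7/2, 24/7, 31/9, 86/25, 375/109

Using the convergent recurrence p_i = a_i*p_{i-1} + p_{i-2}, q_i = a_i*q_{i-1} + q_{i-2} with p_{-2}=0, p_{-1}=1, q_{-2}=1, q_{-1}=0:
  i=0: a_0=3, p_0 = 3*1 + 0 = 3, q_0 = 3*0 + 1 = 1.
  i=1: a_1=2, p_1 = 2*3 + 1 = 7, q_1 = 2*1 + 0 = 2.
  i=2: a_2=3, p_2 = 3*7 + 3 = 24, q_2 = 3*2 + 1 = 7.
  i=3: a_3=1, p_3 = 1*24 + 7 = 31, q_3 = 1*7 + 2 = 9.
  i=4: a_4=2, p_4 = 2*31 + 24 = 86, q_4 = 2*9 + 7 = 25.
  i=5: a_5=4, p_5 = 4*86 + 31 = 375, q_5 = 4*25 + 9 = 109.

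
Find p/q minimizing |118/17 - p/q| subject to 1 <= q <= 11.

Expand x = 118/17 as a continued fraction with the Euclidean algorithm:
  118 = 6*17 + 16, so a_0 = 6.
  17 = 1*16 + 1, so a_1 = 1.
  16 = 16*1 + 0, so a_2 = 16.
so x = [6; 1, 16].
Convergents (p_i = a_i*p_{i-1} + p_{i-2}, q_i = a_i*q_{i-1} + q_{i-2} with p_{-2}=0, p_{-1}=1, q_{-2}=1, q_{-1}=0), until the denominator exceeds 11:
  i=0: a_0=6, p_0 = 6*1 + 0 = 6, q_0 = 6*0 + 1 = 1.
  i=1: a_1=1, p_1 = 1*6 + 1 = 7, q_1 = 1*1 + 0 = 1.
  i=2: a_2=16, p_2 = 16*7 + 6 = 118, q_2 = 16*1 + 1 = 17.
q_2 = 17 > 11, so the last convergent with denominator <= 11 is p_1/q_1 = 7/1.
The closest fraction with denominator <= 11 is either p_1/q_1 or the intermediate fraction (k*p_1 + p_0)/(k*q_1 + q_0) with the largest k >= 1 whose denominator stays <= 11; these approach x as k grows, and every other convergent or intermediate fraction in range is farther away.
Largest k: floor((11 - q_0)/q_1) = floor((11 - 1)/1) = 10.
That gives (10*7 + 6)/(10*1 + 1) = 76/11.
Compare the errors: |x - 7/1| = |118*1 - 7*17|/(17*1) = 1/17, and |x - 76/11| = |118*11 - 76*17|/(17*11) = 6/187.
Cross-multiplying, 6*17 = 102 < 187 = 1*187, so 6/187 is smaller: the intermediate fraction 76/11 is closer to x than 7/1.

76/11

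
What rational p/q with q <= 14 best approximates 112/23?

39/8

Expand x = 112/23 as a continued fraction with the Euclidean algorithm:
  112 = 4*23 + 20, so a_0 = 4.
  23 = 1*20 + 3, so a_1 = 1.
  20 = 6*3 + 2, so a_2 = 6.
  3 = 1*2 + 1, so a_3 = 1.
  2 = 2*1 + 0, so a_4 = 2.
so x = [4; 1, 6, 1, 2].
Convergents (p_i = a_i*p_{i-1} + p_{i-2}, q_i = a_i*q_{i-1} + q_{i-2} with p_{-2}=0, p_{-1}=1, q_{-2}=1, q_{-1}=0), until the denominator exceeds 14:
  i=0: a_0=4, p_0 = 4*1 + 0 = 4, q_0 = 4*0 + 1 = 1.
  i=1: a_1=1, p_1 = 1*4 + 1 = 5, q_1 = 1*1 + 0 = 1.
  i=2: a_2=6, p_2 = 6*5 + 4 = 34, q_2 = 6*1 + 1 = 7.
  i=3: a_3=1, p_3 = 1*34 + 5 = 39, q_3 = 1*7 + 1 = 8.
  i=4: a_4=2, p_4 = 2*39 + 34 = 112, q_4 = 2*8 + 7 = 23.
q_4 = 23 > 14, so the last convergent with denominator <= 14 is p_3/q_3 = 39/8.
The closest fraction with denominator <= 14 is either p_3/q_3 or the intermediate fraction (k*p_3 + p_2)/(k*q_3 + q_2) with the largest k >= 1 whose denominator stays <= 14; these approach x as k grows, and every other convergent or intermediate fraction in range is farther away.
Largest k: floor((14 - q_2)/q_3) = floor((14 - 7)/8) = 0.
Since k = 0, no intermediate fraction beyond p_3/q_3 has denominator <= 14, so the convergent 39/8 is the closest (its error is |112*8 - 39*23|/(23*8) = 1/184).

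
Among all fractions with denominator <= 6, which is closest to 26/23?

Expand x = 26/23 as a continued fraction with the Euclidean algorithm:
  26 = 1*23 + 3, so a_0 = 1.
  23 = 7*3 + 2, so a_1 = 7.
  3 = 1*2 + 1, so a_2 = 1.
  2 = 2*1 + 0, so a_3 = 2.
so x = [1; 7, 1, 2].
Convergents (p_i = a_i*p_{i-1} + p_{i-2}, q_i = a_i*q_{i-1} + q_{i-2} with p_{-2}=0, p_{-1}=1, q_{-2}=1, q_{-1}=0), until the denominator exceeds 6:
  i=0: a_0=1, p_0 = 1*1 + 0 = 1, q_0 = 1*0 + 1 = 1.
  i=1: a_1=7, p_1 = 7*1 + 1 = 8, q_1 = 7*1 + 0 = 7.
q_1 = 7 > 6, so the last convergent with denominator <= 6 is p_0/q_0 = 1/1.
The closest fraction with denominator <= 6 is either p_0/q_0 or the intermediate fraction (k*p_0 + p_{-1})/(k*q_0 + q_{-1}) with the largest k >= 1 whose denominator stays <= 6; these approach x as k grows, and every other convergent or intermediate fraction in range is farther away.
Largest k: floor((6 - q_{-1})/q_0) = floor((6 - 0)/1) = 6 (using the seeds p_{-1} = 1, q_{-1} = 0).
That gives (6*1 + 1)/(6*1 + 0) = 7/6.
Compare the errors: |x - 1/1| = |26*1 - 1*23|/(23*1) = 3/23, and |x - 7/6| = |26*6 - 7*23|/(23*6) = 5/138.
Cross-multiplying, 5*23 = 115 < 414 = 3*138, so 5/138 is smaller: the intermediate fraction 7/6 is closer to x than 1/1.

7/6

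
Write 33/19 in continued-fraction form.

[1; 1, 2, 1, 4]

Run the Euclidean algorithm on 33 and 19; the successive quotients are the partial quotients a_0, a_1, ... (each step inverts the fractional part left over by the previous one):
  33 = 1*19 + 14, so a_0 = 1.
  19 = 1*14 + 5, so a_1 = 1.
  14 = 2*5 + 4, so a_2 = 2.
  5 = 1*4 + 1, so a_3 = 1.
  4 = 4*1 + 0, so a_4 = 4.
The remainder reaches 0 after 5 divisions, so the expansion has 5 partial quotients, read off in order.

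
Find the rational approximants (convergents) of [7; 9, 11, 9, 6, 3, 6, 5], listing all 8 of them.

Using the convergent recurrence p_i = a_i*p_{i-1} + p_{i-2}, q_i = a_i*q_{i-1} + q_{i-2} with p_{-2}=0, p_{-1}=1, q_{-2}=1, q_{-1}=0:
  i=0: a_0=7, p_0 = 7*1 + 0 = 7, q_0 = 7*0 + 1 = 1.
  i=1: a_1=9, p_1 = 9*7 + 1 = 64, q_1 = 9*1 + 0 = 9.
  i=2: a_2=11, p_2 = 11*64 + 7 = 711, q_2 = 11*9 + 1 = 100.
  i=3: a_3=9, p_3 = 9*711 + 64 = 6463, q_3 = 9*100 + 9 = 909.
  i=4: a_4=6, p_4 = 6*6463 + 711 = 39489, q_4 = 6*909 + 100 = 5554.
  i=5: a_5=3, p_5 = 3*39489 + 6463 = 124930, q_5 = 3*5554 + 909 = 17571.
  i=6: a_6=6, p_6 = 6*124930 + 39489 = 789069, q_6 = 6*17571 + 5554 = 110980.
  i=7: a_7=5, p_7 = 5*789069 + 124930 = 4070275, q_7 = 5*110980 + 17571 = 572471.

7/1, 64/9, 711/100, 6463/909, 39489/5554, 124930/17571, 789069/110980, 4070275/572471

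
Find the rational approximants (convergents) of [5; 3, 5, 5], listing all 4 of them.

Using the convergent recurrence p_i = a_i*p_{i-1} + p_{i-2}, q_i = a_i*q_{i-1} + q_{i-2} with p_{-2}=0, p_{-1}=1, q_{-2}=1, q_{-1}=0:
  i=0: a_0=5, p_0 = 5*1 + 0 = 5, q_0 = 5*0 + 1 = 1.
  i=1: a_1=3, p_1 = 3*5 + 1 = 16, q_1 = 3*1 + 0 = 3.
  i=2: a_2=5, p_2 = 5*16 + 5 = 85, q_2 = 5*3 + 1 = 16.
  i=3: a_3=5, p_3 = 5*85 + 16 = 441, q_3 = 5*16 + 3 = 83.

5/1, 16/3, 85/16, 441/83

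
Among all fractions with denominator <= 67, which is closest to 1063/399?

Expand x = 1063/399 as a continued fraction with the Euclidean algorithm:
  1063 = 2*399 + 265, so a_0 = 2.
  399 = 1*265 + 134, so a_1 = 1.
  265 = 1*134 + 131, so a_2 = 1.
  134 = 1*131 + 3, so a_3 = 1.
  131 = 43*3 + 2, so a_4 = 43.
  3 = 1*2 + 1, so a_5 = 1.
  2 = 2*1 + 0, so a_6 = 2.
so x = [2; 1, 1, 1, 43, 1, 2].
Convergents (p_i = a_i*p_{i-1} + p_{i-2}, q_i = a_i*q_{i-1} + q_{i-2} with p_{-2}=0, p_{-1}=1, q_{-2}=1, q_{-1}=0), until the denominator exceeds 67:
  i=0: a_0=2, p_0 = 2*1 + 0 = 2, q_0 = 2*0 + 1 = 1.
  i=1: a_1=1, p_1 = 1*2 + 1 = 3, q_1 = 1*1 + 0 = 1.
  i=2: a_2=1, p_2 = 1*3 + 2 = 5, q_2 = 1*1 + 1 = 2.
  i=3: a_3=1, p_3 = 1*5 + 3 = 8, q_3 = 1*2 + 1 = 3.
  i=4: a_4=43, p_4 = 43*8 + 5 = 349, q_4 = 43*3 + 2 = 131.
q_4 = 131 > 67, so the last convergent with denominator <= 67 is p_3/q_3 = 8/3.
The closest fraction with denominator <= 67 is either p_3/q_3 or the intermediate fraction (k*p_3 + p_2)/(k*q_3 + q_2) with the largest k >= 1 whose denominator stays <= 67; these approach x as k grows, and every other convergent or intermediate fraction in range is farther away.
Largest k: floor((67 - q_2)/q_3) = floor((67 - 2)/3) = 21.
That gives (21*8 + 5)/(21*3 + 2) = 173/65.
Compare the errors: |x - 8/3| = |1063*3 - 8*399|/(399*3) = 3/1197, and |x - 173/65| = |1063*65 - 173*399|/(399*65) = 68/25935.
Cross-multiplying, 3*25935 = 77805 < 81396 = 68*1197, so 3/1197 is smaller: the convergent 8/3 is closer to x than 173/65.

8/3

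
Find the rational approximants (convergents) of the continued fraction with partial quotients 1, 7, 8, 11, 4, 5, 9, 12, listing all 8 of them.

1/1, 8/7, 65/57, 723/634, 2957/2593, 15508/13599, 142529/124984, 1725856/1513407

Using the convergent recurrence p_i = a_i*p_{i-1} + p_{i-2}, q_i = a_i*q_{i-1} + q_{i-2} with p_{-2}=0, p_{-1}=1, q_{-2}=1, q_{-1}=0:
  i=0: a_0=1, p_0 = 1*1 + 0 = 1, q_0 = 1*0 + 1 = 1.
  i=1: a_1=7, p_1 = 7*1 + 1 = 8, q_1 = 7*1 + 0 = 7.
  i=2: a_2=8, p_2 = 8*8 + 1 = 65, q_2 = 8*7 + 1 = 57.
  i=3: a_3=11, p_3 = 11*65 + 8 = 723, q_3 = 11*57 + 7 = 634.
  i=4: a_4=4, p_4 = 4*723 + 65 = 2957, q_4 = 4*634 + 57 = 2593.
  i=5: a_5=5, p_5 = 5*2957 + 723 = 15508, q_5 = 5*2593 + 634 = 13599.
  i=6: a_6=9, p_6 = 9*15508 + 2957 = 142529, q_6 = 9*13599 + 2593 = 124984.
  i=7: a_7=12, p_7 = 12*142529 + 15508 = 1725856, q_7 = 12*124984 + 13599 = 1513407.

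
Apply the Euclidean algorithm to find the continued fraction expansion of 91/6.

[15; 6]

Run the Euclidean algorithm on 91 and 6; the successive quotients are the partial quotients a_0, a_1, ... (each step inverts the fractional part left over by the previous one):
  91 = 15*6 + 1, so a_0 = 15.
  6 = 6*1 + 0, so a_1 = 6.
The remainder reaches 0 after 2 divisions, so the expansion has 2 partial quotients, read off in order.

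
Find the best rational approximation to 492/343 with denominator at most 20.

Expand x = 492/343 as a continued fraction with the Euclidean algorithm:
  492 = 1*343 + 149, so a_0 = 1.
  343 = 2*149 + 45, so a_1 = 2.
  149 = 3*45 + 14, so a_2 = 3.
  45 = 3*14 + 3, so a_3 = 3.
  14 = 4*3 + 2, so a_4 = 4.
  3 = 1*2 + 1, so a_5 = 1.
  2 = 2*1 + 0, so a_6 = 2.
so x = [1; 2, 3, 3, 4, 1, 2].
Convergents (p_i = a_i*p_{i-1} + p_{i-2}, q_i = a_i*q_{i-1} + q_{i-2} with p_{-2}=0, p_{-1}=1, q_{-2}=1, q_{-1}=0), until the denominator exceeds 20:
  i=0: a_0=1, p_0 = 1*1 + 0 = 1, q_0 = 1*0 + 1 = 1.
  i=1: a_1=2, p_1 = 2*1 + 1 = 3, q_1 = 2*1 + 0 = 2.
  i=2: a_2=3, p_2 = 3*3 + 1 = 10, q_2 = 3*2 + 1 = 7.
  i=3: a_3=3, p_3 = 3*10 + 3 = 33, q_3 = 3*7 + 2 = 23.
q_3 = 23 > 20, so the last convergent with denominator <= 20 is p_2/q_2 = 10/7.
The closest fraction with denominator <= 20 is either p_2/q_2 or the intermediate fraction (k*p_2 + p_1)/(k*q_2 + q_1) with the largest k >= 1 whose denominator stays <= 20; these approach x as k grows, and every other convergent or intermediate fraction in range is farther away.
Largest k: floor((20 - q_1)/q_2) = floor((20 - 2)/7) = 2.
That gives (2*10 + 3)/(2*7 + 2) = 23/16.
Compare the errors: |x - 10/7| = |492*7 - 10*343|/(343*7) = 14/2401, and |x - 23/16| = |492*16 - 23*343|/(343*16) = 17/5488.
Cross-multiplying, 17*2401 = 40817 < 76832 = 14*5488, so 17/5488 is smaller: the intermediate fraction 23/16 is closer to x than 10/7.

23/16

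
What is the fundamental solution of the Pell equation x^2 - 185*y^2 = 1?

First expand sqrt(185) as a continued fraction. With x_i = (sqrt(185) + m_i)/d_i and (m_0, d_0) = (0, 1): a_0 = floor(sqrt(185)) = 13, since 13^2 = 169 <= 185 < 196 = 14^2.
Iterate m_{i+1} = d_i*a_i - m_i, d_{i+1} = (185 - m_{i+1}^2)/d_i, a_{i+1} = floor((a_0 + m_{i+1})/d_{i+1}):
  m_1 = 1*13 - 0 = 13, d_1 = (185 - 13^2)/1 = 16/1 = 16, a_1 = floor((13 + 13)/16) = 1.
  m_2 = 16*1 - 13 = 3, d_2 = (185 - 3^2)/16 = 176/16 = 11, a_2 = floor((13 + 3)/11) = 1.
  m_3 = 11*1 - 3 = 8, d_3 = (185 - 8^2)/11 = 121/11 = 11, a_3 = floor((13 + 8)/11) = 1.
  m_4 = 11*1 - 8 = 3, d_4 = (185 - 3^2)/11 = 176/11 = 16, a_4 = floor((13 + 3)/16) = 1.
  m_5 = 16*1 - 3 = 13, d_5 = (185 - 13^2)/16 = 16/16 = 1, a_5 = floor((13 + 13)/1) = 26.
  m_6 = 1*26 - 13 = 13, d_6 = (185 - 13^2)/1 = 16/1 = 16: (m_6, d_6) = (m_1, d_1) = (13, 16), so from here the quotients repeat a_1, ..., a_5; the period length is 5.
So sqrt(185) = [13; (1, 1, 1, 1, 26)] with period length k = 5.
k is odd, so (p_{k-1}, q_{k-1}) only solves x^2 - 185y^2 = -1 and the fundamental solution of x^2 - 185y^2 = 1 is (p_{2k-1}, q_{2k-1}) = (p_9, q_9); compute convergents through index 9, running through the period twice.
Convergents (p_i = a_i*p_{i-1} + p_{i-2}, q_i = a_i*q_{i-1} + q_{i-2} with p_{-2}=0, p_{-1}=1, q_{-2}=1, q_{-1}=0):
  i=0: a_0=13, p_0 = 13*1 + 0 = 13, q_0 = 13*0 + 1 = 1.
  i=1: a_1=1, p_1 = 1*13 + 1 = 14, q_1 = 1*1 + 0 = 1.
  i=2: a_2=1, p_2 = 1*14 + 13 = 27, q_2 = 1*1 + 1 = 2.
  i=3: a_3=1, p_3 = 1*27 + 14 = 41, q_3 = 1*2 + 1 = 3.
  i=4: a_4=1, p_4 = 1*41 + 27 = 68, q_4 = 1*3 + 2 = 5.
  i=5: a_5=26, p_5 = 26*68 + 41 = 1809, q_5 = 26*5 + 3 = 133.
  i=6: a_6=1, p_6 = 1*1809 + 68 = 1877, q_6 = 1*133 + 5 = 138.
  i=7: a_7=1, p_7 = 1*1877 + 1809 = 3686, q_7 = 1*138 + 133 = 271.
  i=8: a_8=1, p_8 = 1*3686 + 1877 = 5563, q_8 = 1*271 + 138 = 409.
  i=9: a_9=1, p_9 = 1*5563 + 3686 = 9249, q_9 = 1*409 + 271 = 680.
Indeed p_4^2 - 185*q_4^2 = 4624 - 4625 = -1, not +1.
Check: 9249^2 - 185*680^2 = 85544001 - 85544000 = 1, so (x, y) = (9249, 680) solves the equation, and by the theorem it is the least positive solution.

(x, y) = (9249, 680)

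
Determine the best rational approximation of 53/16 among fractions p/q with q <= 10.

Expand x = 53/16 as a continued fraction with the Euclidean algorithm:
  53 = 3*16 + 5, so a_0 = 3.
  16 = 3*5 + 1, so a_1 = 3.
  5 = 5*1 + 0, so a_2 = 5.
so x = [3; 3, 5].
Convergents (p_i = a_i*p_{i-1} + p_{i-2}, q_i = a_i*q_{i-1} + q_{i-2} with p_{-2}=0, p_{-1}=1, q_{-2}=1, q_{-1}=0), until the denominator exceeds 10:
  i=0: a_0=3, p_0 = 3*1 + 0 = 3, q_0 = 3*0 + 1 = 1.
  i=1: a_1=3, p_1 = 3*3 + 1 = 10, q_1 = 3*1 + 0 = 3.
  i=2: a_2=5, p_2 = 5*10 + 3 = 53, q_2 = 5*3 + 1 = 16.
q_2 = 16 > 10, so the last convergent with denominator <= 10 is p_1/q_1 = 10/3.
The closest fraction with denominator <= 10 is either p_1/q_1 or the intermediate fraction (k*p_1 + p_0)/(k*q_1 + q_0) with the largest k >= 1 whose denominator stays <= 10; these approach x as k grows, and every other convergent or intermediate fraction in range is farther away.
Largest k: floor((10 - q_0)/q_1) = floor((10 - 1)/3) = 3.
That gives (3*10 + 3)/(3*3 + 1) = 33/10.
Compare the errors: |x - 10/3| = |53*3 - 10*16|/(16*3) = 1/48, and |x - 33/10| = |53*10 - 33*16|/(16*10) = 2/160.
Cross-multiplying, 2*48 = 96 < 160 = 1*160, so 2/160 is smaller: the intermediate fraction 33/10 is closer to x than 10/3.

33/10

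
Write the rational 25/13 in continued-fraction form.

Run the Euclidean algorithm on 25 and 13; the successive quotients are the partial quotients a_0, a_1, ... (each step inverts the fractional part left over by the previous one):
  25 = 1*13 + 12, so a_0 = 1.
  13 = 1*12 + 1, so a_1 = 1.
  12 = 12*1 + 0, so a_2 = 12.
The remainder reaches 0 after 3 divisions, so the expansion has 3 partial quotients, read off in order.

[1; 1, 12]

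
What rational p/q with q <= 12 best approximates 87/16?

Expand x = 87/16 as a continued fraction with the Euclidean algorithm:
  87 = 5*16 + 7, so a_0 = 5.
  16 = 2*7 + 2, so a_1 = 2.
  7 = 3*2 + 1, so a_2 = 3.
  2 = 2*1 + 0, so a_3 = 2.
so x = [5; 2, 3, 2].
Convergents (p_i = a_i*p_{i-1} + p_{i-2}, q_i = a_i*q_{i-1} + q_{i-2} with p_{-2}=0, p_{-1}=1, q_{-2}=1, q_{-1}=0), until the denominator exceeds 12:
  i=0: a_0=5, p_0 = 5*1 + 0 = 5, q_0 = 5*0 + 1 = 1.
  i=1: a_1=2, p_1 = 2*5 + 1 = 11, q_1 = 2*1 + 0 = 2.
  i=2: a_2=3, p_2 = 3*11 + 5 = 38, q_2 = 3*2 + 1 = 7.
  i=3: a_3=2, p_3 = 2*38 + 11 = 87, q_3 = 2*7 + 2 = 16.
q_3 = 16 > 12, so the last convergent with denominator <= 12 is p_2/q_2 = 38/7.
The closest fraction with denominator <= 12 is either p_2/q_2 or the intermediate fraction (k*p_2 + p_1)/(k*q_2 + q_1) with the largest k >= 1 whose denominator stays <= 12; these approach x as k grows, and every other convergent or intermediate fraction in range is farther away.
Largest k: floor((12 - q_1)/q_2) = floor((12 - 2)/7) = 1.
That gives (1*38 + 11)/(1*7 + 2) = 49/9.
Compare the errors: |x - 38/7| = |87*7 - 38*16|/(16*7) = 1/112, and |x - 49/9| = |87*9 - 49*16|/(16*9) = 1/144.
Cross-multiplying, 1*112 = 112 < 144 = 1*144, so 1/144 is smaller: the intermediate fraction 49/9 is closer to x than 38/7.

49/9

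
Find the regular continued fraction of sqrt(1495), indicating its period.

[38; (1, 1, 1, 76)]

Write x_i = (sqrt(1495) + m_i)/d_i with (m_0, d_0) = (0, 1). a_0 = floor(sqrt(1495)) = 38, since 38^2 = 1444 <= 1495 < 1521 = 39^2.
Iterate m_{i+1} = d_i*a_i - m_i, d_{i+1} = (1495 - m_{i+1}^2)/d_i, a_{i+1} = floor((a_0 + m_{i+1})/d_{i+1}):
  m_1 = 1*38 - 0 = 38, d_1 = (1495 - 38^2)/1 = 51/1 = 51, a_1 = floor((38 + 38)/51) = 1.
  m_2 = 51*1 - 38 = 13, d_2 = (1495 - 13^2)/51 = 1326/51 = 26, a_2 = floor((38 + 13)/26) = 1.
  m_3 = 26*1 - 13 = 13, d_3 = (1495 - 13^2)/26 = 1326/26 = 51, a_3 = floor((38 + 13)/51) = 1.
  m_4 = 51*1 - 13 = 38, d_4 = (1495 - 38^2)/51 = 51/51 = 1, a_4 = floor((38 + 38)/1) = 76.
  m_5 = 1*76 - 38 = 38, d_5 = (1495 - 38^2)/1 = 51/1 = 51: (m_5, d_5) = (m_1, d_1) = (38, 51), so from here the quotients repeat a_1, ..., a_4; the period length is 4.
Hence the expansion of sqrt(1495) is a_0 = 38 followed by the repeating block 1, 1, 1, 76 (period 4).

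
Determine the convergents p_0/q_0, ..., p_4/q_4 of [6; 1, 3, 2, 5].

6/1, 7/1, 27/4, 61/9, 332/49

Using the convergent recurrence p_i = a_i*p_{i-1} + p_{i-2}, q_i = a_i*q_{i-1} + q_{i-2} with p_{-2}=0, p_{-1}=1, q_{-2}=1, q_{-1}=0:
  i=0: a_0=6, p_0 = 6*1 + 0 = 6, q_0 = 6*0 + 1 = 1.
  i=1: a_1=1, p_1 = 1*6 + 1 = 7, q_1 = 1*1 + 0 = 1.
  i=2: a_2=3, p_2 = 3*7 + 6 = 27, q_2 = 3*1 + 1 = 4.
  i=3: a_3=2, p_3 = 2*27 + 7 = 61, q_3 = 2*4 + 1 = 9.
  i=4: a_4=5, p_4 = 5*61 + 27 = 332, q_4 = 5*9 + 4 = 49.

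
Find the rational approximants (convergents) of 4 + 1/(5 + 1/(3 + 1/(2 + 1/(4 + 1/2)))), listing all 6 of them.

Using the convergent recurrence p_i = a_i*p_{i-1} + p_{i-2}, q_i = a_i*q_{i-1} + q_{i-2} with p_{-2}=0, p_{-1}=1, q_{-2}=1, q_{-1}=0:
  i=0: a_0=4, p_0 = 4*1 + 0 = 4, q_0 = 4*0 + 1 = 1.
  i=1: a_1=5, p_1 = 5*4 + 1 = 21, q_1 = 5*1 + 0 = 5.
  i=2: a_2=3, p_2 = 3*21 + 4 = 67, q_2 = 3*5 + 1 = 16.
  i=3: a_3=2, p_3 = 2*67 + 21 = 155, q_3 = 2*16 + 5 = 37.
  i=4: a_4=4, p_4 = 4*155 + 67 = 687, q_4 = 4*37 + 16 = 164.
  i=5: a_5=2, p_5 = 2*687 + 155 = 1529, q_5 = 2*164 + 37 = 365.

4/1, 21/5, 67/16, 155/37, 687/164, 1529/365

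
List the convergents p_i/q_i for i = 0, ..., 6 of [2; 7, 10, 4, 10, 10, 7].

2/1, 15/7, 152/71, 623/291, 6382/2981, 64443/30101, 457483/213688

Using the convergent recurrence p_i = a_i*p_{i-1} + p_{i-2}, q_i = a_i*q_{i-1} + q_{i-2} with p_{-2}=0, p_{-1}=1, q_{-2}=1, q_{-1}=0:
  i=0: a_0=2, p_0 = 2*1 + 0 = 2, q_0 = 2*0 + 1 = 1.
  i=1: a_1=7, p_1 = 7*2 + 1 = 15, q_1 = 7*1 + 0 = 7.
  i=2: a_2=10, p_2 = 10*15 + 2 = 152, q_2 = 10*7 + 1 = 71.
  i=3: a_3=4, p_3 = 4*152 + 15 = 623, q_3 = 4*71 + 7 = 291.
  i=4: a_4=10, p_4 = 10*623 + 152 = 6382, q_4 = 10*291 + 71 = 2981.
  i=5: a_5=10, p_5 = 10*6382 + 623 = 64443, q_5 = 10*2981 + 291 = 30101.
  i=6: a_6=7, p_6 = 7*64443 + 6382 = 457483, q_6 = 7*30101 + 2981 = 213688.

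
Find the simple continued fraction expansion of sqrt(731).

Write x_i = (sqrt(731) + m_i)/d_i with (m_0, d_0) = (0, 1). a_0 = floor(sqrt(731)) = 27, since 27^2 = 729 <= 731 < 784 = 28^2.
Iterate m_{i+1} = d_i*a_i - m_i, d_{i+1} = (731 - m_{i+1}^2)/d_i, a_{i+1} = floor((a_0 + m_{i+1})/d_{i+1}):
  m_1 = 1*27 - 0 = 27, d_1 = (731 - 27^2)/1 = 2/1 = 2, a_1 = floor((27 + 27)/2) = 27.
  m_2 = 2*27 - 27 = 27, d_2 = (731 - 27^2)/2 = 2/2 = 1, a_2 = floor((27 + 27)/1) = 54.
  m_3 = 1*54 - 27 = 27, d_3 = (731 - 27^2)/1 = 2/1 = 2: (m_3, d_3) = (m_1, d_1) = (27, 2), so from here the quotients repeat a_1, a_2; the period length is 2.
Hence the expansion of sqrt(731) is a_0 = 27 followed by the repeating block 27, 54 (period 2).

[27; (27, 54)]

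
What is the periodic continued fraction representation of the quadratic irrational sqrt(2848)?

[53; (2, 1, 2, 1, 2, 106)]

Write x_i = (sqrt(2848) + m_i)/d_i with (m_0, d_0) = (0, 1). a_0 = floor(sqrt(2848)) = 53, since 53^2 = 2809 <= 2848 < 2916 = 54^2.
Iterate m_{i+1} = d_i*a_i - m_i, d_{i+1} = (2848 - m_{i+1}^2)/d_i, a_{i+1} = floor((a_0 + m_{i+1})/d_{i+1}):
  m_1 = 1*53 - 0 = 53, d_1 = (2848 - 53^2)/1 = 39/1 = 39, a_1 = floor((53 + 53)/39) = 2.
  m_2 = 39*2 - 53 = 25, d_2 = (2848 - 25^2)/39 = 2223/39 = 57, a_2 = floor((53 + 25)/57) = 1.
  m_3 = 57*1 - 25 = 32, d_3 = (2848 - 32^2)/57 = 1824/57 = 32, a_3 = floor((53 + 32)/32) = 2.
  m_4 = 32*2 - 32 = 32, d_4 = (2848 - 32^2)/32 = 1824/32 = 57, a_4 = floor((53 + 32)/57) = 1.
  m_5 = 57*1 - 32 = 25, d_5 = (2848 - 25^2)/57 = 2223/57 = 39, a_5 = floor((53 + 25)/39) = 2.
  m_6 = 39*2 - 25 = 53, d_6 = (2848 - 53^2)/39 = 39/39 = 1, a_6 = floor((53 + 53)/1) = 106.
  m_7 = 1*106 - 53 = 53, d_7 = (2848 - 53^2)/1 = 39/1 = 39: (m_7, d_7) = (m_1, d_1) = (53, 39), so from here the quotients repeat a_1, ..., a_6; the period length is 6.
Hence the expansion of sqrt(2848) is a_0 = 53 followed by the repeating block 2, 1, 2, 1, 2, 106 (period 6).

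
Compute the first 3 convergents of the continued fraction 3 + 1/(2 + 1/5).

Using the convergent recurrence p_i = a_i*p_{i-1} + p_{i-2}, q_i = a_i*q_{i-1} + q_{i-2} with p_{-2}=0, p_{-1}=1, q_{-2}=1, q_{-1}=0:
  i=0: a_0=3, p_0 = 3*1 + 0 = 3, q_0 = 3*0 + 1 = 1.
  i=1: a_1=2, p_1 = 2*3 + 1 = 7, q_1 = 2*1 + 0 = 2.
  i=2: a_2=5, p_2 = 5*7 + 3 = 38, q_2 = 5*2 + 1 = 11.

3/1, 7/2, 38/11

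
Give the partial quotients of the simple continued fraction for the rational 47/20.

Run the Euclidean algorithm on 47 and 20; the successive quotients are the partial quotients a_0, a_1, ... (each step inverts the fractional part left over by the previous one):
  47 = 2*20 + 7, so a_0 = 2.
  20 = 2*7 + 6, so a_1 = 2.
  7 = 1*6 + 1, so a_2 = 1.
  6 = 6*1 + 0, so a_3 = 6.
The remainder reaches 0 after 4 divisions, so the expansion has 4 partial quotients, read off in order.

[2; 2, 1, 6]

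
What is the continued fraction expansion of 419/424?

[0; 1, 83, 1, 4]

Run the Euclidean algorithm on 419 and 424; the successive quotients are the partial quotients a_0, a_1, ... (each step inverts the fractional part left over by the previous one):
  419 = 0*424 + 419, so a_0 = 0.
  424 = 1*419 + 5, so a_1 = 1.
  419 = 83*5 + 4, so a_2 = 83.
  5 = 1*4 + 1, so a_3 = 1.
  4 = 4*1 + 0, so a_4 = 4.
The remainder reaches 0 after 5 divisions, so the expansion has 5 partial quotients, read off in order.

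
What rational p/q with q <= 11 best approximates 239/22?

Expand x = 239/22 as a continued fraction with the Euclidean algorithm:
  239 = 10*22 + 19, so a_0 = 10.
  22 = 1*19 + 3, so a_1 = 1.
  19 = 6*3 + 1, so a_2 = 6.
  3 = 3*1 + 0, so a_3 = 3.
so x = [10; 1, 6, 3].
Convergents (p_i = a_i*p_{i-1} + p_{i-2}, q_i = a_i*q_{i-1} + q_{i-2} with p_{-2}=0, p_{-1}=1, q_{-2}=1, q_{-1}=0), until the denominator exceeds 11:
  i=0: a_0=10, p_0 = 10*1 + 0 = 10, q_0 = 10*0 + 1 = 1.
  i=1: a_1=1, p_1 = 1*10 + 1 = 11, q_1 = 1*1 + 0 = 1.
  i=2: a_2=6, p_2 = 6*11 + 10 = 76, q_2 = 6*1 + 1 = 7.
  i=3: a_3=3, p_3 = 3*76 + 11 = 239, q_3 = 3*7 + 1 = 22.
q_3 = 22 > 11, so the last convergent with denominator <= 11 is p_2/q_2 = 76/7.
The closest fraction with denominator <= 11 is either p_2/q_2 or the intermediate fraction (k*p_2 + p_1)/(k*q_2 + q_1) with the largest k >= 1 whose denominator stays <= 11; these approach x as k grows, and every other convergent or intermediate fraction in range is farther away.
Largest k: floor((11 - q_1)/q_2) = floor((11 - 1)/7) = 1.
That gives (1*76 + 11)/(1*7 + 1) = 87/8.
Compare the errors: |x - 76/7| = |239*7 - 76*22|/(22*7) = 1/154, and |x - 87/8| = |239*8 - 87*22|/(22*8) = 2/176.
Cross-multiplying, 1*176 = 176 < 308 = 2*154, so 1/154 is smaller: the convergent 76/7 is closer to x than 87/8.

76/7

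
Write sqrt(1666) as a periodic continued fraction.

[40; (1, 4, 2, 4, 1, 80)]

Write x_i = (sqrt(1666) + m_i)/d_i with (m_0, d_0) = (0, 1). a_0 = floor(sqrt(1666)) = 40, since 40^2 = 1600 <= 1666 < 1681 = 41^2.
Iterate m_{i+1} = d_i*a_i - m_i, d_{i+1} = (1666 - m_{i+1}^2)/d_i, a_{i+1} = floor((a_0 + m_{i+1})/d_{i+1}):
  m_1 = 1*40 - 0 = 40, d_1 = (1666 - 40^2)/1 = 66/1 = 66, a_1 = floor((40 + 40)/66) = 1.
  m_2 = 66*1 - 40 = 26, d_2 = (1666 - 26^2)/66 = 990/66 = 15, a_2 = floor((40 + 26)/15) = 4.
  m_3 = 15*4 - 26 = 34, d_3 = (1666 - 34^2)/15 = 510/15 = 34, a_3 = floor((40 + 34)/34) = 2.
  m_4 = 34*2 - 34 = 34, d_4 = (1666 - 34^2)/34 = 510/34 = 15, a_4 = floor((40 + 34)/15) = 4.
  m_5 = 15*4 - 34 = 26, d_5 = (1666 - 26^2)/15 = 990/15 = 66, a_5 = floor((40 + 26)/66) = 1.
  m_6 = 66*1 - 26 = 40, d_6 = (1666 - 40^2)/66 = 66/66 = 1, a_6 = floor((40 + 40)/1) = 80.
  m_7 = 1*80 - 40 = 40, d_7 = (1666 - 40^2)/1 = 66/1 = 66: (m_7, d_7) = (m_1, d_1) = (40, 66), so from here the quotients repeat a_1, ..., a_6; the period length is 6.
Hence the expansion of sqrt(1666) is a_0 = 40 followed by the repeating block 1, 4, 2, 4, 1, 80 (period 6).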